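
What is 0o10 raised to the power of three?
Convert 0o10 (octal) → 1×8 = 8 (decimal)
Convert three (English words) → 3 (decimal)
Compute 8 ^ 3 = 512
512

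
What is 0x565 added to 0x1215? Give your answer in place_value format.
Convert 0x565 (hexadecimal) → 5×256 + 6×16 + 5 = 1381 (decimal)
Convert 0x1215 (hexadecimal) → 1×4096 + 2×256 + 1×16 + 5 = 4629 (decimal)
Compute 1381 + 4629 = 6010
Convert 6010 (decimal) → 6010 = 6×1000 + 1×10 → 6 thousands, 1 ten (place-value notation)
6 thousands, 1 ten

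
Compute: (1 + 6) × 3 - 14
Parentheses first: 1 + 6 = 7
Multiply: 7 × 3 = 21
Subtract: 21 - 14 = 7
7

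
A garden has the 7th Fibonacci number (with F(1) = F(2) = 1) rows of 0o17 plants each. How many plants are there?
Convert 0o17 (octal) → 1×8 + 7 = 15 (decimal)
Convert the 7th Fibonacci number (with F(1) = F(2) = 1) (Fibonacci index) → 1, 1, 2, 3, 5, 8, 13 → 13 (decimal)
Compute 15 × 13 = 195
195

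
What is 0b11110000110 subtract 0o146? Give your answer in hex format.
Convert 0b11110000110 (binary) → 1024 + 512 + 256 + 128 + 4 + 2 = 1926 (decimal)
Convert 0o146 (octal) → 1×64 + 4×8 + 6 = 102 (decimal)
Compute 1926 - 102 = 1824
Convert 1824 (decimal) → 1824 = 7×256 + 2×16 → 0x720 (hexadecimal)
0x720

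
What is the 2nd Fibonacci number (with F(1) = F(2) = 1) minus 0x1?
The 2nd Fibonacci number (with F(1) = F(2) = 1) = 1
Convert 0x1 (hexadecimal) → 1 (decimal)
Compute 1 - 1 = 0
0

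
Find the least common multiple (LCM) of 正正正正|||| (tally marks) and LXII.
Convert 正正正正|||| (tally marks) → 5 + 5 + 5 + 5 + 4 = 24 (decimal)
Convert LXII (Roman numeral) → 50 + 10 + 1 + 1 = 62 (decimal)
Compute lcm(24, 62) = 744
744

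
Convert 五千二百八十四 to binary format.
Convert 五千二百八十四 (Chinese numeral) → 5×1000 + 2×100 + 8×10 + 4 = 5284 (decimal)
Convert 5284 (decimal) → 5284 = 4096 + 1024 + 128 + 32 + 4 → 0b1010010100100 (binary)
0b1010010100100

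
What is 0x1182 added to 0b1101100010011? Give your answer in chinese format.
Convert 0x1182 (hexadecimal) → 1×4096 + 1×256 + 8×16 + 2 = 4482 (decimal)
Convert 0b1101100010011 (binary) → 4096 + 2048 + 512 + 256 + 16 + 2 + 1 = 6931 (decimal)
Compute 4482 + 6931 = 11413
Convert 11413 (decimal) → 11413 = 1×10000 + 1×1000 + 4×100 + 1×10 + 3 → 一万一千四百一十三 (Chinese numeral)
一万一千四百一十三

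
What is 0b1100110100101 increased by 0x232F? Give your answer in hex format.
Convert 0b1100110100101 (binary) → 4096 + 2048 + 256 + 128 + 32 + 4 + 1 = 6565 (decimal)
Convert 0x232F (hexadecimal) → 2×4096 + 3×256 + 2×16 + 15 = 9007 (decimal)
Compute 6565 + 9007 = 15572
Convert 15572 (decimal) → 15572 = 3×4096 + 12×256 + 13×16 + 4 → 0x3CD4 (hexadecimal)
0x3CD4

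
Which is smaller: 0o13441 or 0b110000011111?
Convert 0o13441 (octal) → 1×4096 + 3×512 + 4×64 + 4×8 + 1 = 5921 (decimal)
Convert 0b110000011111 (binary) → 2048 + 1024 + 16 + 8 + 4 + 2 + 1 = 3103 (decimal)
Compare 5921 vs 3103: smaller = 3103
3103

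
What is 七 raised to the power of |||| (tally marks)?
Convert 七 (Chinese numeral) → 7 (decimal)
Convert |||| (tally marks) → 4 (decimal)
Compute 7 ^ 4 = 2401
2401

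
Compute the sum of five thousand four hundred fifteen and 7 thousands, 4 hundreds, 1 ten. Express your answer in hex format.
Convert five thousand four hundred fifteen (English words) → 5×1000 + 4×100 + 15 = 5415 (decimal)
Convert 7 thousands, 4 hundreds, 1 ten (place-value notation) → 7×1000 + 4×100 + 1×10 = 7410 (decimal)
Compute 5415 + 7410 = 12825
Convert 12825 (decimal) → 12825 = 3×4096 + 2×256 + 1×16 + 9 → 0x3219 (hexadecimal)
0x3219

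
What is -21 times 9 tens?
Convert 9 tens (place-value notation) → 9×10 = 90 (decimal)
Compute -21 × 90 = -1890
-1890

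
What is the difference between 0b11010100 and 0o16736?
Convert 0b11010100 (binary) → 128 + 64 + 16 + 4 = 212 (decimal)
Convert 0o16736 (octal) → 1×4096 + 6×512 + 7×64 + 3×8 + 6 = 7646 (decimal)
Difference: |212 - 7646| = 7434
7434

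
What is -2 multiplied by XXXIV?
Convert XXXIV (Roman numeral) → 10 + 10 + 10 + 4 = 34 (decimal)
Compute -2 × 34 = -68
-68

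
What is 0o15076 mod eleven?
Convert 0o15076 (octal) → 1×4096 + 5×512 + 7×8 + 6 = 6718 (decimal)
Convert eleven (English words) → 11 (decimal)
Compute 6718 mod 11 = 8
8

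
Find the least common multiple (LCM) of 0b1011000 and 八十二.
Convert 0b1011000 (binary) → 64 + 16 + 8 = 88 (decimal)
Convert 八十二 (Chinese numeral) → 8×10 + 2 = 82 (decimal)
Compute lcm(88, 82) = 3608
3608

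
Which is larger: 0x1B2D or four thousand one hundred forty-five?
Convert 0x1B2D (hexadecimal) → 1×4096 + 11×256 + 2×16 + 13 = 6957 (decimal)
Convert four thousand one hundred forty-five (English words) → 4×1000 + 1×100 + 45 = 4145 (decimal)
Compare 6957 vs 4145: larger = 6957
6957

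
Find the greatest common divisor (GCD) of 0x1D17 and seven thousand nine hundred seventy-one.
Convert 0x1D17 (hexadecimal) → 1×4096 + 13×256 + 1×16 + 7 = 7447 (decimal)
Convert seven thousand nine hundred seventy-one (English words) → 7×1000 + 9×100 + 71 = 7971 (decimal)
Compute gcd(7447, 7971) = 1
1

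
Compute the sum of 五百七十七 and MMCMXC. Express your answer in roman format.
Convert 五百七十七 (Chinese numeral) → 5×100 + 7×10 + 7 = 577 (decimal)
Convert MMCMXC (Roman numeral) → 1000 + 1000 + 900 + 90 = 2990 (decimal)
Compute 577 + 2990 = 3567
Convert 3567 (decimal) → 3567 = 1000 + 1000 + 1000 + 500 + 50 + 10 + 5 + 1 + 1 → MMMDLXVII (Roman numeral)
MMMDLXVII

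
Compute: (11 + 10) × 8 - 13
Parentheses first: 11 + 10 = 21
Multiply: 21 × 8 = 168
Subtract: 168 - 13 = 155
155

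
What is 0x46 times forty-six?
Convert 0x46 (hexadecimal) → 4×16 + 6 = 70 (decimal)
Convert forty-six (English words) → 46 (decimal)
Compute 70 × 46 = 3220
3220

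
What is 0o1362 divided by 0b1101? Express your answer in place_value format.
Convert 0o1362 (octal) → 1×512 + 3×64 + 6×8 + 2 = 754 (decimal)
Convert 0b1101 (binary) → 8 + 4 + 1 = 13 (decimal)
Compute 754 ÷ 13 = 58
Convert 58 (decimal) → 58 = 5×10 + 8 → 5 tens, 8 ones (place-value notation)
5 tens, 8 ones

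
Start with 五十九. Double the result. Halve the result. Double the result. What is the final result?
Convert 五十九 (Chinese numeral) → 5×10 + 9 = 59 (decimal)
Start: 59
59 × 2 = 118
118 ÷ 2 = 59
59 × 2 = 118
118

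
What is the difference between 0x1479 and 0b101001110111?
Convert 0x1479 (hexadecimal) → 1×4096 + 4×256 + 7×16 + 9 = 5241 (decimal)
Convert 0b101001110111 (binary) → 2048 + 512 + 64 + 32 + 16 + 4 + 2 + 1 = 2679 (decimal)
Difference: |5241 - 2679| = 2562
2562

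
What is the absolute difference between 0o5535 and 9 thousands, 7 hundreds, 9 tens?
Convert 0o5535 (octal) → 5×512 + 5×64 + 3×8 + 5 = 2909 (decimal)
Convert 9 thousands, 7 hundreds, 9 tens (place-value notation) → 9×1000 + 7×100 + 9×10 = 9790 (decimal)
Compute |2909 - 9790| = 6881
6881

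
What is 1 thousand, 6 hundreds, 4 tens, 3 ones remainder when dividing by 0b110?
Convert 1 thousand, 6 hundreds, 4 tens, 3 ones (place-value notation) → 1×1000 + 6×100 + 4×10 + 3 = 1643 (decimal)
Convert 0b110 (binary) → 4 + 2 = 6 (decimal)
Compute 1643 mod 6 = 5
5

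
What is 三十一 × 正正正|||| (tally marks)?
Convert 三十一 (Chinese numeral) → 3×10 + 1 = 31 (decimal)
Convert 正正正|||| (tally marks) → 5 + 5 + 5 + 4 = 19 (decimal)
Compute 31 × 19 = 589
589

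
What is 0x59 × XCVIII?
Convert 0x59 (hexadecimal) → 5×16 + 9 = 89 (decimal)
Convert XCVIII (Roman numeral) → 90 + 5 + 1 + 1 + 1 = 98 (decimal)
Compute 89 × 98 = 8722
8722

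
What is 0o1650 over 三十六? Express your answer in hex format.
Convert 0o1650 (octal) → 1×512 + 6×64 + 5×8 = 936 (decimal)
Convert 三十六 (Chinese numeral) → 3×10 + 6 = 36 (decimal)
Compute 936 ÷ 36 = 26
Convert 26 (decimal) → 26 = 1×16 + 10 → 0x1A (hexadecimal)
0x1A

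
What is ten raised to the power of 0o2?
Convert ten (English words) → 10 (decimal)
Convert 0o2 (octal) → 2 (decimal)
Compute 10 ^ 2 = 100
100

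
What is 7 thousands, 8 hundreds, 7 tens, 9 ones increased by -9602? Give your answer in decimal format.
Convert 7 thousands, 8 hundreds, 7 tens, 9 ones (place-value notation) → 7×1000 + 8×100 + 7×10 + 9 = 7879 (decimal)
Compute 7879 + -9602 = -1723
-1723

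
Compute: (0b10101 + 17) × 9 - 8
Convert 0b10101 (binary) → 16 + 4 + 1 = 21 (decimal)
Expression in decimal: (21 + 17) × 9 - 8
Parentheses first: 21 + 17 = 38
Multiply: 38 × 9 = 342
Subtract: 342 - 8 = 334
334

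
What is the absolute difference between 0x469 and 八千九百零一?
Convert 0x469 (hexadecimal) → 4×256 + 6×16 + 9 = 1129 (decimal)
Convert 八千九百零一 (Chinese numeral) → 8×1000 + 9×100 + 1 = 8901 (decimal)
Compute |1129 - 8901| = 7772
7772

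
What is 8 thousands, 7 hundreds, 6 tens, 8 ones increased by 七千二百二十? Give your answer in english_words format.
Convert 8 thousands, 7 hundreds, 6 tens, 8 ones (place-value notation) → 8×1000 + 7×100 + 6×10 + 8 = 8768 (decimal)
Convert 七千二百二十 (Chinese numeral) → 7×1000 + 2×100 + 2×10 = 7220 (decimal)
Compute 8768 + 7220 = 15988
Convert 15988 (decimal) → 15988 = 15×1000 + 9×100 + 88 → fifteen thousand nine hundred eighty-eight (English words)
fifteen thousand nine hundred eighty-eight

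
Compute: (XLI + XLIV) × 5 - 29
Convert XLI (Roman numeral) → 40 + 1 = 41 (decimal)
Convert XLIV (Roman numeral) → 40 + 4 = 44 (decimal)
Expression in decimal: (41 + 44) × 5 - 29
Parentheses first: 41 + 44 = 85
Multiply: 85 × 5 = 425
Subtract: 425 - 29 = 396
396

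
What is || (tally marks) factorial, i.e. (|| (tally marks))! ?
Convert || (tally marks) → 2 (decimal)
Compute 2! = 2
2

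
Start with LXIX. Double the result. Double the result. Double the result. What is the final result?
Convert LXIX (Roman numeral) → 50 + 10 + 9 = 69 (decimal)
Start: 69
69 × 2 = 138
138 × 2 = 276
276 × 2 = 552
552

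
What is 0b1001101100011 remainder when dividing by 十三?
Convert 0b1001101100011 (binary) → 4096 + 512 + 256 + 64 + 32 + 2 + 1 = 4963 (decimal)
Convert 十三 (Chinese numeral) → 1×10 + 3 = 13 (decimal)
Compute 4963 mod 13 = 10
10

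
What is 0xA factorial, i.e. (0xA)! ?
Convert 0xA (hexadecimal) → 10 (decimal)
Compute 10! = 3628800
3628800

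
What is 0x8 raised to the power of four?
Convert 0x8 (hexadecimal) → 8 (decimal)
Convert four (English words) → 4 (decimal)
Compute 8 ^ 4 = 4096
4096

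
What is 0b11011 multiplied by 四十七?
Convert 0b11011 (binary) → 16 + 8 + 2 + 1 = 27 (decimal)
Convert 四十七 (Chinese numeral) → 4×10 + 7 = 47 (decimal)
Compute 27 × 47 = 1269
1269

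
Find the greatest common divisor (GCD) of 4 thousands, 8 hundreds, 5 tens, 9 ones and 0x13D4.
Convert 4 thousands, 8 hundreds, 5 tens, 9 ones (place-value notation) → 4×1000 + 8×100 + 5×10 + 9 = 4859 (decimal)
Convert 0x13D4 (hexadecimal) → 1×4096 + 3×256 + 13×16 + 4 = 5076 (decimal)
Compute gcd(4859, 5076) = 1
1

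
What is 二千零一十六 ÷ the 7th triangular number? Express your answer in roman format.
Convert 二千零一十六 (Chinese numeral) → 2×1000 + 1×10 + 6 = 2016 (decimal)
Convert the 7th triangular number (triangular index) → 7×8/2 = 28 (decimal)
Compute 2016 ÷ 28 = 72
Convert 72 (decimal) → 72 = 50 + 10 + 10 + 1 + 1 → LXXII (Roman numeral)
LXXII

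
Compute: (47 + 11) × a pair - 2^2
Convert a pair (colloquial) → 2 (decimal)
Convert 2^2 (power) → 4 (decimal)
Expression in decimal: (47 + 11) × 2 - 4
Parentheses first: 47 + 11 = 58
Multiply: 58 × 2 = 116
Subtract: 116 - 4 = 112
112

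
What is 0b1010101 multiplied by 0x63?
Convert 0b1010101 (binary) → 64 + 16 + 4 + 1 = 85 (decimal)
Convert 0x63 (hexadecimal) → 6×16 + 3 = 99 (decimal)
Compute 85 × 99 = 8415
8415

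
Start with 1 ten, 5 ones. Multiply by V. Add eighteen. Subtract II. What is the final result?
Convert 1 ten, 5 ones (place-value notation) → 1×10 + 5 = 15 (decimal)
Start: 15
Convert V (Roman numeral) → 5 (decimal)
15 × 5 = 75
Convert eighteen (English words) → 18 (decimal)
75 + 18 = 93
Convert II (Roman numeral) → 1 + 1 = 2 (decimal)
93 - 2 = 91
91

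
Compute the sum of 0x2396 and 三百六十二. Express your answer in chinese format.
Convert 0x2396 (hexadecimal) → 2×4096 + 3×256 + 9×16 + 6 = 9110 (decimal)
Convert 三百六十二 (Chinese numeral) → 3×100 + 6×10 + 2 = 362 (decimal)
Compute 9110 + 362 = 9472
Convert 9472 (decimal) → 9472 = 9×1000 + 4×100 + 7×10 + 2 → 九千四百七十二 (Chinese numeral)
九千四百七十二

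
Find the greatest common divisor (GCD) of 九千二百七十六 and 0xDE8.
Convert 九千二百七十六 (Chinese numeral) → 9×1000 + 2×100 + 7×10 + 6 = 9276 (decimal)
Convert 0xDE8 (hexadecimal) → 13×256 + 14×16 + 8 = 3560 (decimal)
Compute gcd(9276, 3560) = 4
4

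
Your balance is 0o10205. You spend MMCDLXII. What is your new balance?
Convert 0o10205 (octal) → 1×4096 + 2×64 + 5 = 4229 (decimal)
Convert MMCDLXII (Roman numeral) → 1000 + 1000 + 400 + 50 + 10 + 1 + 1 = 2462 (decimal)
Compute 4229 - 2462 = 1767
1767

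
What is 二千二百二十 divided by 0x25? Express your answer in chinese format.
Convert 二千二百二十 (Chinese numeral) → 2×1000 + 2×100 + 2×10 = 2220 (decimal)
Convert 0x25 (hexadecimal) → 2×16 + 5 = 37 (decimal)
Compute 2220 ÷ 37 = 60
Convert 60 (decimal) → 60 = 6×10 → 六十 (Chinese numeral)
六十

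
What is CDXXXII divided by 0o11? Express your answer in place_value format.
Convert CDXXXII (Roman numeral) → 400 + 10 + 10 + 10 + 1 + 1 = 432 (decimal)
Convert 0o11 (octal) → 1×8 + 1 = 9 (decimal)
Compute 432 ÷ 9 = 48
Convert 48 (decimal) → 48 = 4×10 + 8 → 4 tens, 8 ones (place-value notation)
4 tens, 8 ones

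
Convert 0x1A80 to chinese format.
Convert 0x1A80 (hexadecimal) → 1×4096 + 10×256 + 8×16 = 6784 (decimal)
Convert 6784 (decimal) → 6784 = 6×1000 + 7×100 + 8×10 + 4 → 六千七百八十四 (Chinese numeral)
六千七百八十四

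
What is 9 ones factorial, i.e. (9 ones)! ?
Convert 9 ones (place-value notation) → 9 (decimal)
Compute 9! = 362880
362880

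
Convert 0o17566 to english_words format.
Convert 0o17566 (octal) → 1×4096 + 7×512 + 5×64 + 6×8 + 6 = 8054 (decimal)
Convert 8054 (decimal) → 8054 = 8×1000 + 54 → eight thousand fifty-four (English words)
eight thousand fifty-four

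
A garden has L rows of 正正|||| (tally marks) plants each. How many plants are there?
Convert 正正|||| (tally marks) → 5 + 5 + 4 = 14 (decimal)
Convert L (Roman numeral) → 50 (decimal)
Compute 14 × 50 = 700
700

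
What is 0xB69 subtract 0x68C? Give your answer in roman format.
Convert 0xB69 (hexadecimal) → 11×256 + 6×16 + 9 = 2921 (decimal)
Convert 0x68C (hexadecimal) → 6×256 + 8×16 + 12 = 1676 (decimal)
Compute 2921 - 1676 = 1245
Convert 1245 (decimal) → 1245 = 1000 + 100 + 100 + 40 + 5 → MCCXLV (Roman numeral)
MCCXLV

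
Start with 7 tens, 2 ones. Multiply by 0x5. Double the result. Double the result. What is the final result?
Convert 7 tens, 2 ones (place-value notation) → 7×10 + 2 = 72 (decimal)
Start: 72
Convert 0x5 (hexadecimal) → 5 (decimal)
72 × 5 = 360
360 × 2 = 720
720 × 2 = 1440
1440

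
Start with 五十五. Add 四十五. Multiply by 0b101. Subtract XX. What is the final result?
Convert 五十五 (Chinese numeral) → 5×10 + 5 = 55 (decimal)
Start: 55
Convert 四十五 (Chinese numeral) → 4×10 + 5 = 45 (decimal)
55 + 45 = 100
Convert 0b101 (binary) → 4 + 1 = 5 (decimal)
100 × 5 = 500
Convert XX (Roman numeral) → 10 + 10 = 20 (decimal)
500 - 20 = 480
480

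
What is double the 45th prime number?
The 45th prime number = 197
Compute 197 × 2 = 394
394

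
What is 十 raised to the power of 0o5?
Convert 十 (Chinese numeral) → 1×10 = 10 (decimal)
Convert 0o5 (octal) → 5 (decimal)
Compute 10 ^ 5 = 100000
100000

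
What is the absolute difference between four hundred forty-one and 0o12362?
Convert four hundred forty-one (English words) → 4×100 + 41 = 441 (decimal)
Convert 0o12362 (octal) → 1×4096 + 2×512 + 3×64 + 6×8 + 2 = 5362 (decimal)
Compute |441 - 5362| = 4921
4921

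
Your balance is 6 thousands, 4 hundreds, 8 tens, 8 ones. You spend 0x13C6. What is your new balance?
Convert 6 thousands, 4 hundreds, 8 tens, 8 ones (place-value notation) → 6×1000 + 4×100 + 8×10 + 8 = 6488 (decimal)
Convert 0x13C6 (hexadecimal) → 1×4096 + 3×256 + 12×16 + 6 = 5062 (decimal)
Compute 6488 - 5062 = 1426
1426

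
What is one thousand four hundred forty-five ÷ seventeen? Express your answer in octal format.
Convert one thousand four hundred forty-five (English words) → 1×1000 + 4×100 + 45 = 1445 (decimal)
Convert seventeen (English words) → 17 (decimal)
Compute 1445 ÷ 17 = 85
Convert 85 (decimal) → 85 = 1×64 + 2×8 + 5 → 0o125 (octal)
0o125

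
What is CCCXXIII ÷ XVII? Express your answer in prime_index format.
Convert CCCXXIII (Roman numeral) → 100 + 100 + 100 + 10 + 10 + 1 + 1 + 1 = 323 (decimal)
Convert XVII (Roman numeral) → 10 + 5 + 1 + 1 = 17 (decimal)
Compute 323 ÷ 17 = 19
Convert 19 (decimal) → the 8th prime (prime index)
the 8th prime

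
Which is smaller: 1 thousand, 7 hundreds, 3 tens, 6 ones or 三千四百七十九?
Convert 1 thousand, 7 hundreds, 3 tens, 6 ones (place-value notation) → 1×1000 + 7×100 + 3×10 + 6 = 1736 (decimal)
Convert 三千四百七十九 (Chinese numeral) → 3×1000 + 4×100 + 7×10 + 9 = 3479 (decimal)
Compare 1736 vs 3479: smaller = 1736
1736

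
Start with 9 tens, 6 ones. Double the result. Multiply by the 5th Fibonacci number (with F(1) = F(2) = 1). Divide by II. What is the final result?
Convert 9 tens, 6 ones (place-value notation) → 9×10 + 6 = 96 (decimal)
Start: 96
96 × 2 = 192
Convert the 5th Fibonacci number (with F(1) = F(2) = 1) (Fibonacci index) → 1, 1, 2, 3, 5 → 5 (decimal)
192 × 5 = 960
Convert II (Roman numeral) → 1 + 1 = 2 (decimal)
960 ÷ 2 = 480
480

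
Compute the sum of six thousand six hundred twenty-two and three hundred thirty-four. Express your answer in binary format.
Convert six thousand six hundred twenty-two (English words) → 6×1000 + 6×100 + 22 = 6622 (decimal)
Convert three hundred thirty-four (English words) → 3×100 + 34 = 334 (decimal)
Compute 6622 + 334 = 6956
Convert 6956 (decimal) → 6956 = 4096 + 2048 + 512 + 256 + 32 + 8 + 4 → 0b1101100101100 (binary)
0b1101100101100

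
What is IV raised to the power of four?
Convert IV (Roman numeral) → 4 (decimal)
Convert four (English words) → 4 (decimal)
Compute 4 ^ 4 = 256
256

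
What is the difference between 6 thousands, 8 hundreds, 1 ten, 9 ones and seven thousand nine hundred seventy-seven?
Convert 6 thousands, 8 hundreds, 1 ten, 9 ones (place-value notation) → 6×1000 + 8×100 + 1×10 + 9 = 6819 (decimal)
Convert seven thousand nine hundred seventy-seven (English words) → 7×1000 + 9×100 + 77 = 7977 (decimal)
Difference: |6819 - 7977| = 1158
1158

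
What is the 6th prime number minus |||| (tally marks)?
The 6th prime number = 13
Convert |||| (tally marks) → 4 (decimal)
Compute 13 - 4 = 9
9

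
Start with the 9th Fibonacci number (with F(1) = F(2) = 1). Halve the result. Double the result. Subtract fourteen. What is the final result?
Convert the 9th Fibonacci number (with F(1) = F(2) = 1) (Fibonacci index) → 1, 1, 2, 3, 5, 8, 13, 21, 34 → 34 (decimal)
Start: 34
34 ÷ 2 = 17
17 × 2 = 34
Convert fourteen (English words) → 14 (decimal)
34 - 14 = 20
20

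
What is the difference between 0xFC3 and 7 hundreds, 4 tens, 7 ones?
Convert 0xFC3 (hexadecimal) → 15×256 + 12×16 + 3 = 4035 (decimal)
Convert 7 hundreds, 4 tens, 7 ones (place-value notation) → 7×100 + 4×10 + 7 = 747 (decimal)
Difference: |4035 - 747| = 3288
3288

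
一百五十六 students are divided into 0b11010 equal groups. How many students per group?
Convert 一百五十六 (Chinese numeral) → 1×100 + 5×10 + 6 = 156 (decimal)
Convert 0b11010 (binary) → 16 + 8 + 2 = 26 (decimal)
Compute 156 ÷ 26 = 6
6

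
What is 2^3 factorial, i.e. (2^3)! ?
Convert 2^3 (power) → 8 (decimal)
Compute 8! = 40320
40320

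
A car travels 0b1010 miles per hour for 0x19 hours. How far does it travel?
Convert 0b1010 (binary) → 8 + 2 = 10 (decimal)
Convert 0x19 (hexadecimal) → 1×16 + 9 = 25 (decimal)
Compute 10 × 25 = 250
250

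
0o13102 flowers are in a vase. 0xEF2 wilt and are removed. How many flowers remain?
Convert 0o13102 (octal) → 1×4096 + 3×512 + 1×64 + 2 = 5698 (decimal)
Convert 0xEF2 (hexadecimal) → 14×256 + 15×16 + 2 = 3826 (decimal)
Compute 5698 - 3826 = 1872
1872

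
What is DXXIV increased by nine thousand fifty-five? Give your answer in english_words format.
Convert DXXIV (Roman numeral) → 500 + 10 + 10 + 4 = 524 (decimal)
Convert nine thousand fifty-five (English words) → 9×1000 + 55 = 9055 (decimal)
Compute 524 + 9055 = 9579
Convert 9579 (decimal) → 9579 = 9×1000 + 5×100 + 79 → nine thousand five hundred seventy-nine (English words)
nine thousand five hundred seventy-nine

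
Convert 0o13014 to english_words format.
Convert 0o13014 (octal) → 1×4096 + 3×512 + 1×8 + 4 = 5644 (decimal)
Convert 5644 (decimal) → 5644 = 5×1000 + 6×100 + 44 → five thousand six hundred forty-four (English words)
five thousand six hundred forty-four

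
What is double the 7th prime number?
The 7th prime number = 17
Compute 17 × 2 = 34
34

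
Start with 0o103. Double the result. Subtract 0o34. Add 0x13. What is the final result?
Convert 0o103 (octal) → 1×64 + 3 = 67 (decimal)
Start: 67
67 × 2 = 134
Convert 0o34 (octal) → 3×8 + 4 = 28 (decimal)
134 - 28 = 106
Convert 0x13 (hexadecimal) → 1×16 + 3 = 19 (decimal)
106 + 19 = 125
125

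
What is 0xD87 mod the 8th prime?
Convert 0xD87 (hexadecimal) → 13×256 + 8×16 + 7 = 3463 (decimal)
Convert the 8th prime (prime index) → 19 (decimal)
Compute 3463 mod 19 = 5
5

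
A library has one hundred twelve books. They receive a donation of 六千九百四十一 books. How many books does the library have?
Convert one hundred twelve (English words) → 1×100 + 12 = 112 (decimal)
Convert 六千九百四十一 (Chinese numeral) → 6×1000 + 9×100 + 4×10 + 1 = 6941 (decimal)
Compute 112 + 6941 = 7053
7053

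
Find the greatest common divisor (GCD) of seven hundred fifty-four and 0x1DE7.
Convert seven hundred fifty-four (English words) → 7×100 + 54 = 754 (decimal)
Convert 0x1DE7 (hexadecimal) → 1×4096 + 13×256 + 14×16 + 7 = 7655 (decimal)
Compute gcd(754, 7655) = 1
1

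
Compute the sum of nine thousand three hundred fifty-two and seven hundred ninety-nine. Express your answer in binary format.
Convert nine thousand three hundred fifty-two (English words) → 9×1000 + 3×100 + 52 = 9352 (decimal)
Convert seven hundred ninety-nine (English words) → 7×100 + 99 = 799 (decimal)
Compute 9352 + 799 = 10151
Convert 10151 (decimal) → 10151 = 8192 + 1024 + 512 + 256 + 128 + 32 + 4 + 2 + 1 → 0b10011110100111 (binary)
0b10011110100111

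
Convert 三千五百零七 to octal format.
Convert 三千五百零七 (Chinese numeral) → 3×1000 + 5×100 + 7 = 3507 (decimal)
Convert 3507 (decimal) → 3507 = 6×512 + 6×64 + 6×8 + 3 → 0o6663 (octal)
0o6663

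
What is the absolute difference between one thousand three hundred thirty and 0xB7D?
Convert one thousand three hundred thirty (English words) → 1×1000 + 3×100 + 30 = 1330 (decimal)
Convert 0xB7D (hexadecimal) → 11×256 + 7×16 + 13 = 2941 (decimal)
Compute |1330 - 2941| = 1611
1611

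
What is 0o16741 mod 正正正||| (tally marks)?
Convert 0o16741 (octal) → 1×4096 + 6×512 + 7×64 + 4×8 + 1 = 7649 (decimal)
Convert 正正正||| (tally marks) → 5 + 5 + 5 + 3 = 18 (decimal)
Compute 7649 mod 18 = 17
17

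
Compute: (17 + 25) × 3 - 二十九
Convert 二十九 (Chinese numeral) → 2×10 + 9 = 29 (decimal)
Expression in decimal: (17 + 25) × 3 - 29
Parentheses first: 17 + 25 = 42
Multiply: 42 × 3 = 126
Subtract: 126 - 29 = 97
97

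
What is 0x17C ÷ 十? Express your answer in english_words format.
Convert 0x17C (hexadecimal) → 1×256 + 7×16 + 12 = 380 (decimal)
Convert 十 (Chinese numeral) → 1×10 = 10 (decimal)
Compute 380 ÷ 10 = 38
Convert 38 (decimal) → thirty-eight (English words)
thirty-eight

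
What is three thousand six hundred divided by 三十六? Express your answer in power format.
Convert three thousand six hundred (English words) → 3×1000 + 6×100 = 3600 (decimal)
Convert 三十六 (Chinese numeral) → 3×10 + 6 = 36 (decimal)
Compute 3600 ÷ 36 = 100
Convert 100 (decimal) → 10^2 (power)
10^2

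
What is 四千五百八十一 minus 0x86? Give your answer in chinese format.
Convert 四千五百八十一 (Chinese numeral) → 4×1000 + 5×100 + 8×10 + 1 = 4581 (decimal)
Convert 0x86 (hexadecimal) → 8×16 + 6 = 134 (decimal)
Compute 4581 - 134 = 4447
Convert 4447 (decimal) → 4447 = 4×1000 + 4×100 + 4×10 + 7 → 四千四百四十七 (Chinese numeral)
四千四百四十七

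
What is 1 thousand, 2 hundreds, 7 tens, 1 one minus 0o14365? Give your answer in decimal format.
Convert 1 thousand, 2 hundreds, 7 tens, 1 one (place-value notation) → 1×1000 + 2×100 + 7×10 + 1 = 1271 (decimal)
Convert 0o14365 (octal) → 1×4096 + 4×512 + 3×64 + 6×8 + 5 = 6389 (decimal)
Compute 1271 - 6389 = -5118
-5118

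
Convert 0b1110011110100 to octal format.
Convert 0b1110011110100 (binary) → 4096 + 2048 + 1024 + 128 + 64 + 32 + 16 + 4 = 7412 (decimal)
Convert 7412 (decimal) → 7412 = 1×4096 + 6×512 + 3×64 + 6×8 + 4 → 0o16364 (octal)
0o16364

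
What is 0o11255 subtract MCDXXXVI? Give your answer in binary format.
Convert 0o11255 (octal) → 1×4096 + 1×512 + 2×64 + 5×8 + 5 = 4781 (decimal)
Convert MCDXXXVI (Roman numeral) → 1000 + 400 + 10 + 10 + 10 + 5 + 1 = 1436 (decimal)
Compute 4781 - 1436 = 3345
Convert 3345 (decimal) → 3345 = 2048 + 1024 + 256 + 16 + 1 → 0b110100010001 (binary)
0b110100010001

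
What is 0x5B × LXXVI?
Convert 0x5B (hexadecimal) → 5×16 + 11 = 91 (decimal)
Convert LXXVI (Roman numeral) → 50 + 10 + 10 + 5 + 1 = 76 (decimal)
Compute 91 × 76 = 6916
6916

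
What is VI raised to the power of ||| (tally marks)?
Convert VI (Roman numeral) → 5 + 1 = 6 (decimal)
Convert ||| (tally marks) → 3 (decimal)
Compute 6 ^ 3 = 216
216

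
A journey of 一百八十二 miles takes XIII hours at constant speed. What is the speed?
Convert 一百八十二 (Chinese numeral) → 1×100 + 8×10 + 2 = 182 (decimal)
Convert XIII (Roman numeral) → 10 + 1 + 1 + 1 = 13 (decimal)
Compute 182 ÷ 13 = 14
14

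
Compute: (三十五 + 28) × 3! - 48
Convert 三十五 (Chinese numeral) → 3×10 + 5 = 35 (decimal)
Convert 3! (factorial) → 6 (decimal)
Expression in decimal: (35 + 28) × 6 - 48
Parentheses first: 35 + 28 = 63
Multiply: 63 × 6 = 378
Subtract: 378 - 48 = 330
330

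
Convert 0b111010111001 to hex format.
Convert 0b111010111001 (binary) → 2048 + 1024 + 512 + 128 + 32 + 16 + 8 + 1 = 3769 (decimal)
Convert 3769 (decimal) → 3769 = 14×256 + 11×16 + 9 → 0xEB9 (hexadecimal)
0xEB9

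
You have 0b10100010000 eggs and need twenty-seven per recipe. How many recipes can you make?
Convert 0b10100010000 (binary) → 1024 + 256 + 16 = 1296 (decimal)
Convert twenty-seven (English words) → 27 (decimal)
Compute 1296 ÷ 27 = 48
48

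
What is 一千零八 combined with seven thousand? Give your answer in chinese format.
Convert 一千零八 (Chinese numeral) → 1×1000 + 8 = 1008 (decimal)
Convert seven thousand (English words) → 7×1000 = 7000 (decimal)
Compute 1008 + 7000 = 8008
Convert 8008 (decimal) → 8008 = 8×1000 + 8 → 八千零八 (Chinese numeral)
八千零八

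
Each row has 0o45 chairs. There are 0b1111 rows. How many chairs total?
Convert 0o45 (octal) → 4×8 + 5 = 37 (decimal)
Convert 0b1111 (binary) → 8 + 4 + 2 + 1 = 15 (decimal)
Compute 37 × 15 = 555
555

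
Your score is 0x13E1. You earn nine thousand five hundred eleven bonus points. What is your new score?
Convert 0x13E1 (hexadecimal) → 1×4096 + 3×256 + 14×16 + 1 = 5089 (decimal)
Convert nine thousand five hundred eleven (English words) → 9×1000 + 5×100 + 11 = 9511 (decimal)
Compute 5089 + 9511 = 14600
14600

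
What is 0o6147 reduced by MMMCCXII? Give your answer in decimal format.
Convert 0o6147 (octal) → 6×512 + 1×64 + 4×8 + 7 = 3175 (decimal)
Convert MMMCCXII (Roman numeral) → 1000 + 1000 + 1000 + 100 + 100 + 10 + 1 + 1 = 3212 (decimal)
Compute 3175 - 3212 = -37
-37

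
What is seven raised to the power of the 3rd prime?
Convert seven (English words) → 7 (decimal)
Convert the 3rd prime (prime index) → 5 (decimal)
Compute 7 ^ 5 = 16807
16807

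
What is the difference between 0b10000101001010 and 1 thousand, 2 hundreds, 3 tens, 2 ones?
Convert 0b10000101001010 (binary) → 8192 + 256 + 64 + 8 + 2 = 8522 (decimal)
Convert 1 thousand, 2 hundreds, 3 tens, 2 ones (place-value notation) → 1×1000 + 2×100 + 3×10 + 2 = 1232 (decimal)
Difference: |8522 - 1232| = 7290
7290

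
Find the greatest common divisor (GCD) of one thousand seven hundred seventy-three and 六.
Convert one thousand seven hundred seventy-three (English words) → 1×1000 + 7×100 + 73 = 1773 (decimal)
Convert 六 (Chinese numeral) → 6 (decimal)
Compute gcd(1773, 6) = 3
3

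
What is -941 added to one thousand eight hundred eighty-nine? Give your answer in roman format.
Convert one thousand eight hundred eighty-nine (English words) → 1×1000 + 8×100 + 89 = 1889 (decimal)
Compute -941 + 1889 = 948
Convert 948 (decimal) → 948 = 900 + 40 + 5 + 1 + 1 + 1 → CMXLVIII (Roman numeral)
CMXLVIII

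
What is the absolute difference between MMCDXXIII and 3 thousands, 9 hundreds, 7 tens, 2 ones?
Convert MMCDXXIII (Roman numeral) → 1000 + 1000 + 400 + 10 + 10 + 1 + 1 + 1 = 2423 (decimal)
Convert 3 thousands, 9 hundreds, 7 tens, 2 ones (place-value notation) → 3×1000 + 9×100 + 7×10 + 2 = 3972 (decimal)
Compute |2423 - 3972| = 1549
1549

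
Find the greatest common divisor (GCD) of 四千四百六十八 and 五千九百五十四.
Convert 四千四百六十八 (Chinese numeral) → 4×1000 + 4×100 + 6×10 + 8 = 4468 (decimal)
Convert 五千九百五十四 (Chinese numeral) → 5×1000 + 9×100 + 5×10 + 4 = 5954 (decimal)
Compute gcd(4468, 5954) = 2
2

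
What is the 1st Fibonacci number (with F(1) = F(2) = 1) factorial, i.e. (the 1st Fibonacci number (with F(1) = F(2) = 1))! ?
Convert the 1st Fibonacci number (with F(1) = F(2) = 1) (Fibonacci index) → 1 (decimal)
Compute 1! = 1
1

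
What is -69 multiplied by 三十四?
Convert 三十四 (Chinese numeral) → 3×10 + 4 = 34 (decimal)
Compute -69 × 34 = -2346
-2346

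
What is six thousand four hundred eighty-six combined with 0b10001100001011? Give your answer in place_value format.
Convert six thousand four hundred eighty-six (English words) → 6×1000 + 4×100 + 86 = 6486 (decimal)
Convert 0b10001100001011 (binary) → 8192 + 512 + 256 + 8 + 2 + 1 = 8971 (decimal)
Compute 6486 + 8971 = 15457
Convert 15457 (decimal) → 15457 = 15×1000 + 4×100 + 5×10 + 7 → 15 thousands, 4 hundreds, 5 tens, 7 ones (place-value notation)
15 thousands, 4 hundreds, 5 tens, 7 ones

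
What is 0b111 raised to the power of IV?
Convert 0b111 (binary) → 4 + 2 + 1 = 7 (decimal)
Convert IV (Roman numeral) → 4 (decimal)
Compute 7 ^ 4 = 2401
2401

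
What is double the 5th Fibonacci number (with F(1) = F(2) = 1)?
The 5th Fibonacci number (with F(1) = F(2) = 1): 1, 1, 2, 3, 5 → 5
Compute 5 × 2 = 10
10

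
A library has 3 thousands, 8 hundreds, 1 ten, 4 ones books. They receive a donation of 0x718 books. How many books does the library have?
Convert 3 thousands, 8 hundreds, 1 ten, 4 ones (place-value notation) → 3×1000 + 8×100 + 1×10 + 4 = 3814 (decimal)
Convert 0x718 (hexadecimal) → 7×256 + 1×16 + 8 = 1816 (decimal)
Compute 3814 + 1816 = 5630
5630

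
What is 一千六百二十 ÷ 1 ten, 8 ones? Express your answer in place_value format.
Convert 一千六百二十 (Chinese numeral) → 1×1000 + 6×100 + 2×10 = 1620 (decimal)
Convert 1 ten, 8 ones (place-value notation) → 1×10 + 8 = 18 (decimal)
Compute 1620 ÷ 18 = 90
Convert 90 (decimal) → 90 = 9×10 → 9 tens (place-value notation)
9 tens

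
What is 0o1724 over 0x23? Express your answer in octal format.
Convert 0o1724 (octal) → 1×512 + 7×64 + 2×8 + 4 = 980 (decimal)
Convert 0x23 (hexadecimal) → 2×16 + 3 = 35 (decimal)
Compute 980 ÷ 35 = 28
Convert 28 (decimal) → 28 = 3×8 + 4 → 0o34 (octal)
0o34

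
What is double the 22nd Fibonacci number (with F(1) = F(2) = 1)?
The 22nd Fibonacci number (with F(1) = F(2) = 1) = 17711
Compute 17711 × 2 = 35422
35422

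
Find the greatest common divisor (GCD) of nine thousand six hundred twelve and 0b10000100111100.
Convert nine thousand six hundred twelve (English words) → 9×1000 + 6×100 + 12 = 9612 (decimal)
Convert 0b10000100111100 (binary) → 8192 + 256 + 32 + 16 + 8 + 4 = 8508 (decimal)
Compute gcd(9612, 8508) = 12
12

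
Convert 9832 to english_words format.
Convert 9832 (decimal) → 9832 = 9×1000 + 8×100 + 32 → nine thousand eight hundred thirty-two (English words)
nine thousand eight hundred thirty-two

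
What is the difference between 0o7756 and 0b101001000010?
Convert 0o7756 (octal) → 7×512 + 7×64 + 5×8 + 6 = 4078 (decimal)
Convert 0b101001000010 (binary) → 2048 + 512 + 64 + 2 = 2626 (decimal)
Difference: |4078 - 2626| = 1452
1452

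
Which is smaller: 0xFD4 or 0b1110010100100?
Convert 0xFD4 (hexadecimal) → 15×256 + 13×16 + 4 = 4052 (decimal)
Convert 0b1110010100100 (binary) → 4096 + 2048 + 1024 + 128 + 32 + 4 = 7332 (decimal)
Compare 4052 vs 7332: smaller = 4052
4052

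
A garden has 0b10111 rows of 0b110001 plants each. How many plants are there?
Convert 0b110001 (binary) → 32 + 16 + 1 = 49 (decimal)
Convert 0b10111 (binary) → 16 + 4 + 2 + 1 = 23 (decimal)
Compute 49 × 23 = 1127
1127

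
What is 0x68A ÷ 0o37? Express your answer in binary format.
Convert 0x68A (hexadecimal) → 6×256 + 8×16 + 10 = 1674 (decimal)
Convert 0o37 (octal) → 3×8 + 7 = 31 (decimal)
Compute 1674 ÷ 31 = 54
Convert 54 (decimal) → 54 = 32 + 16 + 4 + 2 → 0b110110 (binary)
0b110110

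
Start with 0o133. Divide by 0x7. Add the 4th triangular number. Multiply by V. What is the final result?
Convert 0o133 (octal) → 1×64 + 3×8 + 3 = 91 (decimal)
Start: 91
Convert 0x7 (hexadecimal) → 7 (decimal)
91 ÷ 7 = 13
Convert the 4th triangular number (triangular index) → 4×5/2 = 10 (decimal)
13 + 10 = 23
Convert V (Roman numeral) → 5 (decimal)
23 × 5 = 115
115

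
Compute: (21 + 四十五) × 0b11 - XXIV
Convert 四十五 (Chinese numeral) → 4×10 + 5 = 45 (decimal)
Convert 0b11 (binary) → 2 + 1 = 3 (decimal)
Convert XXIV (Roman numeral) → 10 + 10 + 4 = 24 (decimal)
Expression in decimal: (21 + 45) × 3 - 24
Parentheses first: 21 + 45 = 66
Multiply: 66 × 3 = 198
Subtract: 198 - 24 = 174
174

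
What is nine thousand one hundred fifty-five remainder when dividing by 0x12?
Convert nine thousand one hundred fifty-five (English words) → 9×1000 + 1×100 + 55 = 9155 (decimal)
Convert 0x12 (hexadecimal) → 1×16 + 2 = 18 (decimal)
Compute 9155 mod 18 = 11
11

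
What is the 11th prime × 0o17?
Convert the 11th prime (prime index) → 31 (decimal)
Convert 0o17 (octal) → 1×8 + 7 = 15 (decimal)
Compute 31 × 15 = 465
465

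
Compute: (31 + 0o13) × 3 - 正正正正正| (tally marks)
Convert 0o13 (octal) → 1×8 + 3 = 11 (decimal)
Convert 正正正正正| (tally marks) → 5 + 5 + 5 + 5 + 5 + 1 = 26 (decimal)
Expression in decimal: (31 + 11) × 3 - 26
Parentheses first: 31 + 11 = 42
Multiply: 42 × 3 = 126
Subtract: 126 - 26 = 100
100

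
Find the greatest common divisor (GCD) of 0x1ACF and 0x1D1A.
Convert 0x1ACF (hexadecimal) → 1×4096 + 10×256 + 12×16 + 15 = 6863 (decimal)
Convert 0x1D1A (hexadecimal) → 1×4096 + 13×256 + 1×16 + 10 = 7450 (decimal)
Compute gcd(6863, 7450) = 1
1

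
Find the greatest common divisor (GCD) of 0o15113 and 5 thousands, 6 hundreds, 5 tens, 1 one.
Convert 0o15113 (octal) → 1×4096 + 5×512 + 1×64 + 1×8 + 3 = 6731 (decimal)
Convert 5 thousands, 6 hundreds, 5 tens, 1 one (place-value notation) → 5×1000 + 6×100 + 5×10 + 1 = 5651 (decimal)
Compute gcd(6731, 5651) = 1
1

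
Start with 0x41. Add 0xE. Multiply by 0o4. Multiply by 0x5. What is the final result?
Convert 0x41 (hexadecimal) → 4×16 + 1 = 65 (decimal)
Start: 65
Convert 0xE (hexadecimal) → 14 (decimal)
65 + 14 = 79
Convert 0o4 (octal) → 4 (decimal)
79 × 4 = 316
Convert 0x5 (hexadecimal) → 5 (decimal)
316 × 5 = 1580
1580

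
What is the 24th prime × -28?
Convert the 24th prime (prime index) → 89 (decimal)
Compute 89 × -28 = -2492
-2492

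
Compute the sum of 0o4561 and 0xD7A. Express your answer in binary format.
Convert 0o4561 (octal) → 4×512 + 5×64 + 6×8 + 1 = 2417 (decimal)
Convert 0xD7A (hexadecimal) → 13×256 + 7×16 + 10 = 3450 (decimal)
Compute 2417 + 3450 = 5867
Convert 5867 (decimal) → 5867 = 4096 + 1024 + 512 + 128 + 64 + 32 + 8 + 2 + 1 → 0b1011011101011 (binary)
0b1011011101011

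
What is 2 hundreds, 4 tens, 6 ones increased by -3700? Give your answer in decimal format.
Convert 2 hundreds, 4 tens, 6 ones (place-value notation) → 2×100 + 4×10 + 6 = 246 (decimal)
Compute 246 + -3700 = -3454
-3454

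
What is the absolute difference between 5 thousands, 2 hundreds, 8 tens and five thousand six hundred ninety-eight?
Convert 5 thousands, 2 hundreds, 8 tens (place-value notation) → 5×1000 + 2×100 + 8×10 = 5280 (decimal)
Convert five thousand six hundred ninety-eight (English words) → 5×1000 + 6×100 + 98 = 5698 (decimal)
Compute |5280 - 5698| = 418
418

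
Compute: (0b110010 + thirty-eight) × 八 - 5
Convert 0b110010 (binary) → 32 + 16 + 2 = 50 (decimal)
Convert thirty-eight (English words) → 38 (decimal)
Convert 八 (Chinese numeral) → 8 (decimal)
Expression in decimal: (50 + 38) × 8 - 5
Parentheses first: 50 + 38 = 88
Multiply: 88 × 8 = 704
Subtract: 704 - 5 = 699
699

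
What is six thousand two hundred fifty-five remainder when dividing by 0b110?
Convert six thousand two hundred fifty-five (English words) → 6×1000 + 2×100 + 55 = 6255 (decimal)
Convert 0b110 (binary) → 4 + 2 = 6 (decimal)
Compute 6255 mod 6 = 3
3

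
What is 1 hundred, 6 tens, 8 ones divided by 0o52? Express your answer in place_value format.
Convert 1 hundred, 6 tens, 8 ones (place-value notation) → 1×100 + 6×10 + 8 = 168 (decimal)
Convert 0o52 (octal) → 5×8 + 2 = 42 (decimal)
Compute 168 ÷ 42 = 4
Convert 4 (decimal) → 4 ones (place-value notation)
4 ones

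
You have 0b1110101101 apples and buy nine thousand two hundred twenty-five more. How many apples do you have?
Convert 0b1110101101 (binary) → 512 + 256 + 128 + 32 + 8 + 4 + 1 = 941 (decimal)
Convert nine thousand two hundred twenty-five (English words) → 9×1000 + 2×100 + 25 = 9225 (decimal)
Compute 941 + 9225 = 10166
10166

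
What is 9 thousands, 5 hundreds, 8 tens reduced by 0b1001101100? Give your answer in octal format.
Convert 9 thousands, 5 hundreds, 8 tens (place-value notation) → 9×1000 + 5×100 + 8×10 = 9580 (decimal)
Convert 0b1001101100 (binary) → 512 + 64 + 32 + 8 + 4 = 620 (decimal)
Compute 9580 - 620 = 8960
Convert 8960 (decimal) → 8960 = 2×4096 + 1×512 + 4×64 → 0o21400 (octal)
0o21400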